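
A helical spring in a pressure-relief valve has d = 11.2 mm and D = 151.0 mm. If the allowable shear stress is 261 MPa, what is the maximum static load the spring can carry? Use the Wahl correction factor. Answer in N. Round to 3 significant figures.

862 N

C = D/d = 151.0/11.2 = 13.4821
K_W = (4C−1)/(4C−4) + 0.615/C = 52.929/49.929 + 0.0456 = 1.1057
τ_max = K·8FD/(πd³) → F_max = τ_allow·πd³/(8DK)
F_max = 261·π·11.2³/(8·151.0·1.1057) = 1.152e+06/1335.7 = 862.46 N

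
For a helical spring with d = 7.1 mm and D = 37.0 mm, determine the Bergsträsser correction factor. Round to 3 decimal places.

1.280

C = D/d = 37.0/7.1 = 5.2113
K_B = (4C+2)/(4C−3) = 22.845/17.845 = 1.2802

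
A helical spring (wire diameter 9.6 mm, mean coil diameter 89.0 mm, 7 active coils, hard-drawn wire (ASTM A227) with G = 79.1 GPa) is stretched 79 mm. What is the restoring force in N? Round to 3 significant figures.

1340 N

k = Gd⁴/(8D³N_a) = (79.1×10³)(9.6⁴)/(8·89.0³·7) = 17.018 N/mm
F = k·δ = 17.018 × 79 = 1344.4 N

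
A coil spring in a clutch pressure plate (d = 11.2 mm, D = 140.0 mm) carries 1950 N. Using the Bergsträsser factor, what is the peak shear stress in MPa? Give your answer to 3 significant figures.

Spring index C = D/d = 140.0/11.2 = 12.5000
K_B = (4C+2)/(4C−3) = 52.000/47.000 = 1.1064
τ₀ = 8FD/(πd³) = 8·1950·140.0/(π·11.2³) = 2.184e+06/4413.7 = 494.82 MPa
τ_max = K·τ₀ = 1.1064 × 494.82 = 547.46 MPa

547 MPa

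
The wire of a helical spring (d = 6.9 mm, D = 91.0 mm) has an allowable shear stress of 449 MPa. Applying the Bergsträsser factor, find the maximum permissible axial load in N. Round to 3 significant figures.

C = D/d = 91.0/6.9 = 13.1884
K_B = (4C+2)/(4C−3) = 54.754/49.754 = 1.1005
τ_max = K·8FD/(πd³) → F_max = τ_allow·πd³/(8DK)
F_max = 449·π·6.9³/(8·91.0·1.1005) = 4.6339e+05/801.16 = 578.39 N

578 N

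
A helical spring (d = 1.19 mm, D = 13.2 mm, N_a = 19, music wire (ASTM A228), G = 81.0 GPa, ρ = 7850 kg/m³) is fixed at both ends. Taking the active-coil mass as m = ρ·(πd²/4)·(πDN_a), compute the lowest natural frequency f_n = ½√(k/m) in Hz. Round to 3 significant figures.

k = Gd⁴/(8D³N_a) = (81.0×10³)(1.19⁴)/(8·13.2³·19) = 0.46463 N/mm = 464.63 N/m
Wire length L = πDN_a = π·13.2·19 = 787.91 mm
m = ρ·(πd²/4)·L = 7850 × 1.1122×10⁻⁶ m² × 0.78791 m = 0.0068791 kg
f_n = ½√(k/m) = 0.5·√(464.63/0.0068791) = 0.5·√(67542) = 129.94 Hz

130 Hz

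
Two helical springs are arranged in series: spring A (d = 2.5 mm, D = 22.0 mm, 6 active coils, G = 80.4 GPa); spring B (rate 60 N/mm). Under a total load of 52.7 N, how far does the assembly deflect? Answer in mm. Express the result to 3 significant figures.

9.45 mm

k_A = Gd⁴/(8D³N_a) = (80.4×10³)(2.5⁴)/(8·22.0³·6) = 6.1448 N/mm
Series: 1/k_eq = 1/6.1448 + 1/60 = 0.17941; k_eq = 5.5739 N/mm
δ = F/k_eq = 52.7/5.5739 = 9.4547 mm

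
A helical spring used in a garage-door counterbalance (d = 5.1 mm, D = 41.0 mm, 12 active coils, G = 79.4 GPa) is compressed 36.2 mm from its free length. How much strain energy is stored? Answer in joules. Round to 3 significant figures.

k = Gd⁴/(8D³N_a) = (79.4×10³)(5.1⁴)/(8·41.0³·12) = 8.1185 N/mm
U = ½kδ² = 0.5 × 8.1185 × 36.2² = 5319.4 N·mm = 5.3194 J

5.32 J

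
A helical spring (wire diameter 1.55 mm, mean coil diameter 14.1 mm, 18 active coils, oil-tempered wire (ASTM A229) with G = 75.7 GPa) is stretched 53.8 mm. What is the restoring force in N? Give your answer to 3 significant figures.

58.2 N

k = Gd⁴/(8D³N_a) = (75.7×10³)(1.55⁴)/(8·14.1³·18) = 1.0824 N/mm
F = k·δ = 1.0824 × 53.8 = 58.235 N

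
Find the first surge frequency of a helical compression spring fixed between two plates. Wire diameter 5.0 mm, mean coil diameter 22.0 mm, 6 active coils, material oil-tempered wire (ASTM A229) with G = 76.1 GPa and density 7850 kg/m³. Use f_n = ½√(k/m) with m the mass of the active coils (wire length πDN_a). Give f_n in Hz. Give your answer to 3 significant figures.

603 Hz

k = Gd⁴/(8D³N_a) = (76.1×10³)(5.0⁴)/(8·22.0³·6) = 93.058 N/mm = 93058 N/m
Wire length L = πDN_a = π·22.0·6 = 414.69 mm
m = ρ·(πd²/4)·L = 7850 × 19.635×10⁻⁶ m² × 0.41469 m = 0.063918 kg
f_n = ½√(k/m) = 0.5·√(93058/0.063918) = 0.5·√(1.4559e+06) = 603.3 Hz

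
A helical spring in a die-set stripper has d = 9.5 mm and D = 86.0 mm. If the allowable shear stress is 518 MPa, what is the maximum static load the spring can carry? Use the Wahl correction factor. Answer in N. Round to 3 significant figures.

C = D/d = 86.0/9.5 = 9.0526
K_W = (4C−1)/(4C−4) + 0.615/C = 35.211/32.211 + 0.0679 = 1.1611
τ_max = K·8FD/(πd³) → F_max = τ_allow·πd³/(8DK)
F_max = 518·π·9.5³/(8·86.0·1.1611) = 1.3952e+06/798.82 = 1746.6 N

1750 N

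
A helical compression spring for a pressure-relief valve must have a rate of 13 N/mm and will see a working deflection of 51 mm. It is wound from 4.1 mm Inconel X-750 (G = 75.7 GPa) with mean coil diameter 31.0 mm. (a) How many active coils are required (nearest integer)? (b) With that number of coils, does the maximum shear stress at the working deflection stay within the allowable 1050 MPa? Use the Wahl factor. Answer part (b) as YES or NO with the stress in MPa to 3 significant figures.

N_a = Gd⁴/(8D³k) = (75.7×10³)(4.1⁴)/(8·31.0³·13) = 6.904 → N_a = 7
Actual rate k = Gd⁴/(8D³·7) = 12.822 N/mm
Working load F = kδ = 12.822·51 = 653.93 N
C = 31.0/4.1 = 7.5610; K_W = (4C−1)/(4C−4)+0.615/C = 1.1957
τ_max = K_W·8FD/(πd³) = 1.1957·748.99 = 895.54 MPa
τ_max ≤ 1050 MPa → acceptable

(a) 7 coils; (b) YES, τ_max = 896 MPa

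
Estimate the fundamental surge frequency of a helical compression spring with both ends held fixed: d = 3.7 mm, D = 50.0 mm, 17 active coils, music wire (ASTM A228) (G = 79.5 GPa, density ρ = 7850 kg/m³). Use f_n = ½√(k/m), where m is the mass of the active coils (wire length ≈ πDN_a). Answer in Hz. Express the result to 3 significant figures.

k = Gd⁴/(8D³N_a) = (79.5×10³)(3.7⁴)/(8·50.0³·17) = 0.87645 N/mm = 876.45 N/m
Wire length L = πDN_a = π·50.0·17 = 2670.4 mm
m = ρ·(πd²/4)·L = 7850 × 10.752×10⁻⁶ m² × 2.6704 m = 0.22539 kg
f_n = ½√(k/m) = 0.5·√(876.45/0.22539) = 0.5·√(3888.6) = 31.179 Hz

31.2 Hz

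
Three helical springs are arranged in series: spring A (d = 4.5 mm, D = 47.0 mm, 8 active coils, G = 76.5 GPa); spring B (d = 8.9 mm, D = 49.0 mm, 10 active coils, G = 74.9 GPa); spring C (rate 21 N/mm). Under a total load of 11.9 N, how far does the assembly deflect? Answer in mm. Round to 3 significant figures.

k_A = Gd⁴/(8D³N_a) = (76.5×10³)(4.5⁴)/(8·47.0³·8) = 4.721 N/mm
k_B = Gd⁴/(8D³N_a) = (74.9×10³)(8.9⁴)/(8·49.0³·10) = 49.93 N/mm
Series: 1/k_eq = 1/4.721 + 1/49.93 + 1/21 = 0.27946; k_eq = 3.5783 N/mm
δ = F/k_eq = 11.9/3.5783 = 3.3256 mm

3.33 mm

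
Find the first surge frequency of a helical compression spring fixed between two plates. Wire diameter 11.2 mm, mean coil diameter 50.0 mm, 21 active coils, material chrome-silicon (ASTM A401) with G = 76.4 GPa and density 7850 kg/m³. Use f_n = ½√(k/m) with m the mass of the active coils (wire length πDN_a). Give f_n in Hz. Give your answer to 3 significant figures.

74.9 Hz

k = Gd⁴/(8D³N_a) = (76.4×10³)(11.2⁴)/(8·50.0³·21) = 57.246 N/mm = 57246 N/m
Wire length L = πDN_a = π·50.0·21 = 3298.7 mm
m = ρ·(πd²/4)·L = 7850 × 98.52×10⁻⁶ m² × 3.2987 m = 2.5511 kg
f_n = ½√(k/m) = 0.5·√(57246/2.5511) = 0.5·√(22439) = 74.899 Hz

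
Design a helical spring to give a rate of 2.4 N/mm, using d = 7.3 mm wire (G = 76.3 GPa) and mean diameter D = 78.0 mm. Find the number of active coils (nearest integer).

N_a = Gd⁴/(8D³k) = (76.3×10³ × 7.3⁴)/(8 × 78.0³ × 2.4)
    = 2.16679e+08 / 9.1114e+06 = 23.78 → 24 coils

24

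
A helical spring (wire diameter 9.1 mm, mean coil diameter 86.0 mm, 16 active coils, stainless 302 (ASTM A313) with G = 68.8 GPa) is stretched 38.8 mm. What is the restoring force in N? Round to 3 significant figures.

k = Gd⁴/(8D³N_a) = (68.8×10³)(9.1⁴)/(8·86.0³·16) = 5.7949 N/mm
F = k·δ = 5.7949 × 38.8 = 224.84 N

225 N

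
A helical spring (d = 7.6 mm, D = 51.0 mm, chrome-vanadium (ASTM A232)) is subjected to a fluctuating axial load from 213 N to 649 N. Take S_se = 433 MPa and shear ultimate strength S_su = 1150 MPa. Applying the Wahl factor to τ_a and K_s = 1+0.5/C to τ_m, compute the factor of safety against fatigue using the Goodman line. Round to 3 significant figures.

3.32

C = D/d = 51.0/7.6 = 6.7105; K_W = (4C−1)/(4C−4)+0.615/C = 1.2230; K_s = 1+0.5/C = 1.0745
F_a = (F_max−F_min)/2 = 218 N; F_m = (F_max+F_min)/2 = 431 N
τ_a = K_W·8F_aD/(πd³) = 1.2230 × 64.495 = 78.876 MPa
τ_m = K_s·8F_mD/(πd³) = 1.0745 × 127.51 = 137.01 MPa
Goodman: 1/n_f = τ_a/S_se + τ_m/S_su = 78.876/433 + 137.01/1150 = 0.18216 + 0.11914 = 0.3013
n_f = 1/0.3013 = 3.319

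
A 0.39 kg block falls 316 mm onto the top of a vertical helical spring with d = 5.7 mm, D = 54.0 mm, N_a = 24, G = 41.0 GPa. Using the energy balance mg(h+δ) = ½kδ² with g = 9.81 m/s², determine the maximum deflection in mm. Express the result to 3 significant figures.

k = Gd⁴/(8D³N_a) = (41.0×10³)(5.7⁴)/(8·54.0³·24) = 1.4315 N/mm
W = mg = 0.39 × 9.81 = 3.8259 N
½kδ² − Wδ − Wh = 0 → δ = (W + √(W² + 2kWh))/k
δ = (3.8259 + √(14.638 + 3461.4))/1.4315 = (3.8259 + 58.958)/1.4315 = 43.858 mm

43.9 mm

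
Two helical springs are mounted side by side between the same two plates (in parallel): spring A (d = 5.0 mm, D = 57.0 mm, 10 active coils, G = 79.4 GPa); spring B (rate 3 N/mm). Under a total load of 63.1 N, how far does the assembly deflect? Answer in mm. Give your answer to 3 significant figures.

9.94 mm

k_A = Gd⁴/(8D³N_a) = (79.4×10³)(5.0⁴)/(8·57.0³·10) = 3.3495 N/mm
Parallel: k_eq = 3.3495 + 3 = 6.3495 N/mm
δ = F/k_eq = 63.1/6.3495 = 9.9377 mm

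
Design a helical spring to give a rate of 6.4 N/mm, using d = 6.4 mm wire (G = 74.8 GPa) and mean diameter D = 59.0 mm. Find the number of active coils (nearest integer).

N_a = Gd⁴/(8D³k) = (74.8×10³ × 6.4⁴)/(8 × 59.0³ × 6.4)
    = 1.25494e+08 / 1.05154e+07 = 11.93 → 12 coils

12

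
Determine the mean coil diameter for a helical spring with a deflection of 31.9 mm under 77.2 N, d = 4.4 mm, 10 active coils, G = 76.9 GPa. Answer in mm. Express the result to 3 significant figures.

53.0 mm

Required rate k = F/δ = 77.2/31.9 = 2.4201 N/mm
D = (Gd⁴/(8N_a·k))^(1/3) = (76.9×10³·4.4⁴/(8·10·2.4201))^(1/3)
  = (148875)^(1/3) = 52.9997 mm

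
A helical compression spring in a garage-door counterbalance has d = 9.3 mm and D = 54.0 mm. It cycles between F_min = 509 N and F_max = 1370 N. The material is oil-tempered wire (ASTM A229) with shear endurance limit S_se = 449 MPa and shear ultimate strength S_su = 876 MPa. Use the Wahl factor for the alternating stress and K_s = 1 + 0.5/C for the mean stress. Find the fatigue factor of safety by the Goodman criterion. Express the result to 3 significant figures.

C = D/d = 54.0/9.3 = 5.8065; K_W = (4C−1)/(4C−4)+0.615/C = 1.2620; K_s = 1+0.5/C = 1.0861
F_a = (F_max−F_min)/2 = 430.5 N; F_m = (F_max+F_min)/2 = 939.5 N
τ_a = K_W·8F_aD/(πd³) = 1.2620 × 73.597 = 92.876 MPa
τ_m = K_s·8F_mD/(πd³) = 1.0861 × 160.61 = 174.44 MPa
Goodman: 1/n_f = τ_a/S_se + τ_m/S_su = 92.876/449 + 174.44/876 = 0.20685 + 0.19914 = 0.40599
n_f = 1/0.40599 = 2.463

2.46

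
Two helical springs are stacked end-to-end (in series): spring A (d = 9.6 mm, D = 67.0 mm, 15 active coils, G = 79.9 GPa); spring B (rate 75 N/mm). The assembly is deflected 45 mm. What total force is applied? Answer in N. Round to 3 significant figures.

k_A = Gd⁴/(8D³N_a) = (79.9×10³)(9.6⁴)/(8·67.0³·15) = 18.803 N/mm
Series: 1/k_eq = 1/18.803 + 1/75 = 0.066516; k_eq = 15.034 N/mm
F = k_eq·δ = 15.034·45 = 676.52 N

677 N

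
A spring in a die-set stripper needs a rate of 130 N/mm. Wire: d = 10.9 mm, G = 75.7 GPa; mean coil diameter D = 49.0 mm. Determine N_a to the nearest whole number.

N_a = Gd⁴/(8D³k) = (75.7×10³ × 10.9⁴)/(8 × 49.0³ × 130)
    = 1.06857e+09 / 1.22355e+08 = 8.733 → 9 coils

9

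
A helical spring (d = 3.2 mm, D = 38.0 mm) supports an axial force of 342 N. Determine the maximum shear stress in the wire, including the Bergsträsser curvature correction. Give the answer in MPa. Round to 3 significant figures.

1120 MPa

Spring index C = D/d = 38.0/3.2 = 11.8750
K_B = (4C+2)/(4C−3) = 49.500/44.500 = 1.1124
τ₀ = 8FD/(πd³) = 8·342·38.0/(π·3.2³) = 103968/102.94 = 1010 MPa
τ_max = K·τ₀ = 1.1124 × 1010 = 1123.4 MPa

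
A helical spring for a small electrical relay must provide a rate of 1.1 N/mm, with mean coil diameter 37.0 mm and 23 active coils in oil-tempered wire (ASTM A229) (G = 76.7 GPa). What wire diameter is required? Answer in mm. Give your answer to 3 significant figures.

3.40 mm

d = (8D³N_a·k / G)^(1/4) = (8·37.0³·23·1.1 / (76.7×10³))^0.25
  = (133.67)^0.25 = 3.4002 mm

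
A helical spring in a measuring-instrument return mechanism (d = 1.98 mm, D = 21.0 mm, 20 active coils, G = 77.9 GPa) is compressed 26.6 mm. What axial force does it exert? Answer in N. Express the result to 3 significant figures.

21.5 N

k = Gd⁴/(8D³N_a) = (77.9×10³)(1.98⁴)/(8·21.0³·20) = 0.80802 N/mm
F = k·δ = 0.80802 × 26.6 = 21.493 N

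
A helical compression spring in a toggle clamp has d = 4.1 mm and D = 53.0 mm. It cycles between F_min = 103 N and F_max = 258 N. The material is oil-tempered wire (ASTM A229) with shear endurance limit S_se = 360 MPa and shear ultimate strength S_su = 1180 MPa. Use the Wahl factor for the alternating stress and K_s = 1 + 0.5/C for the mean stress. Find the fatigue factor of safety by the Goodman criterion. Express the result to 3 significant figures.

1.28

C = D/d = 53.0/4.1 = 12.9268; K_W = (4C−1)/(4C−4)+0.615/C = 1.1105; K_s = 1+0.5/C = 1.0387
F_a = (F_max−F_min)/2 = 77.5 N; F_m = (F_max+F_min)/2 = 180.5 N
τ_a = K_W·8F_aD/(πd³) = 1.1105 × 151.76 = 168.53 MPa
τ_m = K_s·8F_mD/(πd³) = 1.0387 × 353.46 = 367.13 MPa
Goodman: 1/n_f = τ_a/S_se + τ_m/S_su = 168.53/360 + 367.13/1180 = 0.46813 + 0.31113 = 0.77926
n_f = 1/0.77926 = 1.283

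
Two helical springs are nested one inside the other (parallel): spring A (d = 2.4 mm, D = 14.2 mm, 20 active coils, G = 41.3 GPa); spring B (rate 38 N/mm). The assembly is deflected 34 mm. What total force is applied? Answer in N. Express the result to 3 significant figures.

k_A = Gd⁴/(8D³N_a) = (41.3×10³)(2.4⁴)/(8·14.2³·20) = 2.991 N/mm
Parallel: k_eq = 2.991 + 38 = 40.991 N/mm
F = k_eq·δ = 40.991·34 = 1393.7 N

1390 N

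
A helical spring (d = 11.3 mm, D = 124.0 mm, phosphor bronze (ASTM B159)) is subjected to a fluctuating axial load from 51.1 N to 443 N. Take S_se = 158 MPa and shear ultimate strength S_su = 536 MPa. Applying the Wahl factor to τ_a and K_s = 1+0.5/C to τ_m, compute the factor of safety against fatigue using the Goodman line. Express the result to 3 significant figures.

C = D/d = 124.0/11.3 = 10.9735; K_W = (4C−1)/(4C−4)+0.615/C = 1.1312; K_s = 1+0.5/C = 1.0456
F_a = (F_max−F_min)/2 = 195.95 N; F_m = (F_max+F_min)/2 = 247.05 N
τ_a = K_W·8F_aD/(πd³) = 1.1312 × 42.882 = 48.51 MPa
τ_m = K_s·8F_mD/(πd³) = 1.0456 × 54.064 = 56.528 MPa
Goodman: 1/n_f = τ_a/S_se + τ_m/S_su = 48.51/158 + 56.528/536 = 0.30702 + 0.10546 = 0.41249
n_f = 1/0.41249 = 2.424

2.42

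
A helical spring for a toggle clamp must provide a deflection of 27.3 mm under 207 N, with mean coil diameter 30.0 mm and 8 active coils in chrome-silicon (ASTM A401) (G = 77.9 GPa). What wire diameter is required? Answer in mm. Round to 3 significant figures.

Required rate k = F/δ = 207/27.3 = 7.5824 N/mm
d = (8D³N_a·k / G)^(1/4) = (8·30.0³·8·7.5824 / (77.9×10³))^0.25
  = (168.2)^0.25 = 3.6013 mm

3.60 mm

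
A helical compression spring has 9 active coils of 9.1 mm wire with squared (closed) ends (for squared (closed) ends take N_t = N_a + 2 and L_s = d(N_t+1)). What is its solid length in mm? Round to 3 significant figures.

squared (closed) ends: N_t = N_a + 2 = 9 + 2 = 11
L_s = d·(N_t+1) = 9.1 × 12 = 109.2 mm

109 mm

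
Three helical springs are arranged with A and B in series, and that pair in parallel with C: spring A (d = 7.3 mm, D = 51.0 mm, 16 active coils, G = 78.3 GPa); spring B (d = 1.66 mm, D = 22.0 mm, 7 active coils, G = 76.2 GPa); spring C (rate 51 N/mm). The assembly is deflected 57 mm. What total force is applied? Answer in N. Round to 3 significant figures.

2960 N

k_A = Gd⁴/(8D³N_a) = (78.3×10³)(7.3⁴)/(8·51.0³·16) = 13.096 N/mm
k_B = Gd⁴/(8D³N_a) = (76.2×10³)(1.66⁴)/(8·22.0³·7) = 0.97036 N/mm
Springs A,B series: k_AB = 1/(1/13.096+1/0.97036) = 0.90342 N/mm; parallel with C: k_eq = 0.90342+51 = 51.903 N/mm
F = k_eq·δ = 51.903·57 = 2958.5 N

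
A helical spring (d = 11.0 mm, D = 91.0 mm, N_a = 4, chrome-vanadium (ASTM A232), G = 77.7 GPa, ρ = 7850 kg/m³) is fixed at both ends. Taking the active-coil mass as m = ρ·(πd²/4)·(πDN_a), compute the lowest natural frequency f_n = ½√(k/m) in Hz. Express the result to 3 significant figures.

k = Gd⁴/(8D³N_a) = (77.7×10³)(11.0⁴)/(8·91.0³·4) = 47.176 N/mm = 47176 N/m
Wire length L = πDN_a = π·91.0·4 = 1143.5 mm
m = ρ·(πd²/4)·L = 7850 × 95.033×10⁻⁶ m² × 1.1435 m = 0.85309 kg
f_n = ½√(k/m) = 0.5·√(47176/0.85309) = 0.5·√(55300) = 117.58 Hz

118 Hz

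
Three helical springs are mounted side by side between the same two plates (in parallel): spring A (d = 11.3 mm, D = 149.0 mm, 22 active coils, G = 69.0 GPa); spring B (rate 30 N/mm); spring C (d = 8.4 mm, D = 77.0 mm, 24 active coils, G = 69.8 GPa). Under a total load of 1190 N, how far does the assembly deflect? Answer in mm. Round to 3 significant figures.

33.2 mm

k_A = Gd⁴/(8D³N_a) = (69.0×10³)(11.3⁴)/(8·149.0³·22) = 1.9324 N/mm
k_C = Gd⁴/(8D³N_a) = (69.8×10³)(8.4⁴)/(8·77.0³·24) = 3.9646 N/mm
Parallel: k_eq = 1.9324 + 30 + 3.9646 = 35.897 N/mm
δ = F/k_eq = 1190/35.897 = 33.15 mm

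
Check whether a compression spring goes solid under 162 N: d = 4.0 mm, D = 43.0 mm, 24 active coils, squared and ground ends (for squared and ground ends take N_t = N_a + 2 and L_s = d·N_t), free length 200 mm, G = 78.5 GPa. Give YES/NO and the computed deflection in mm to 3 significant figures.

YES, δ = 123 mm

k = Gd⁴/(8D³N_a) = (78.5×10³)(4.0⁴)/(8·43.0³·24) = 1.3164 N/mm
N_t = 26; L_s = 4.0·26 = 104 mm; δ_solid = L₀ − L_s = 200 − 104 = 96 mm
δ = F/k = 162/1.3164 = 123.06 mm
δ ≥ δ_solid → spring goes solid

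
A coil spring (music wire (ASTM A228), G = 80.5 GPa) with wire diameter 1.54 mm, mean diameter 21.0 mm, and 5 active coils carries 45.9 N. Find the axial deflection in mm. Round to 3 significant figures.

37.6 mm

k = Gd⁴/(8D³N_a) = (80.5×10³)(1.54⁴)/(8·21.0³·5) = 1.2223 N/mm
δ = F/k = 45.9 / 1.2223 = 37.554 mm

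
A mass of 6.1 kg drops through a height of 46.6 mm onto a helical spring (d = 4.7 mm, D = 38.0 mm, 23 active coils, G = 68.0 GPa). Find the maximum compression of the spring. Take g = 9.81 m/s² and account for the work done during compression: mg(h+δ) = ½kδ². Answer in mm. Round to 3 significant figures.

63.2 mm

k = Gd⁴/(8D³N_a) = (68.0×10³)(4.7⁴)/(8·38.0³·23) = 3.2865 N/mm
W = mg = 6.1 × 9.81 = 59.841 N
½kδ² − Wδ − Wh = 0 → δ = (W + √(W² + 2kWh))/k
δ = (59.841 + √(3580.9 + 18329.3))/3.2865 = (59.841 + 148.02)/3.2865 = 63.248 mm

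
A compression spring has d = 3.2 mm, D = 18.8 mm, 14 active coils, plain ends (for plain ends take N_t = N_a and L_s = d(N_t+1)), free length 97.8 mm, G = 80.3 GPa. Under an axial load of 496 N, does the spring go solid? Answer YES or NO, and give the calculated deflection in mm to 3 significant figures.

k = Gd⁴/(8D³N_a) = (80.3×10³)(3.2⁴)/(8·18.8³·14) = 11.314 N/mm
N_t = 14; L_s = 3.2·15 = 48 mm; δ_solid = L₀ − L_s = 97.8 − 48 = 49.8 mm
δ = F/k = 496/11.314 = 43.839 mm
δ < δ_solid → spring does not go solid

NO, δ = 43.8 mm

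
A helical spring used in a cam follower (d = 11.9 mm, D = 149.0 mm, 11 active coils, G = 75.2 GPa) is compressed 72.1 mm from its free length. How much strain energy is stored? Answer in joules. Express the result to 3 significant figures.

13.5 J

k = Gd⁴/(8D³N_a) = (75.2×10³)(11.9⁴)/(8·149.0³·11) = 5.1804 N/mm
U = ½kδ² = 0.5 × 5.1804 × 72.1² = 13465 N·mm = 13.465 J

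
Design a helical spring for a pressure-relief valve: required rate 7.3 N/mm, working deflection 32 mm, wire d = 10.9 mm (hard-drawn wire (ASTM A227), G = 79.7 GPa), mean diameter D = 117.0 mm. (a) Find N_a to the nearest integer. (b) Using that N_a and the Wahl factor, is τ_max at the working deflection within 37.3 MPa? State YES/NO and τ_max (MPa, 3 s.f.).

N_a = Gd⁴/(8D³k) = (79.7×10³)(10.9⁴)/(8·117.0³·7.3) = 12.03 → N_a = 12
Actual rate k = Gd⁴/(8D³·12) = 7.317 N/mm
Working load F = kδ = 7.317·32 = 234.15 N
C = 117.0/10.9 = 10.7339; K_W = (4C−1)/(4C−4)+0.615/C = 1.1343
τ_max = K_W·8FD/(πd³) = 1.1343·53.868 = 61.105 MPa
τ_max > 37.3 MPa → exceeds allowable

(a) 12 coils; (b) NO, τ_max = 61.1 MPa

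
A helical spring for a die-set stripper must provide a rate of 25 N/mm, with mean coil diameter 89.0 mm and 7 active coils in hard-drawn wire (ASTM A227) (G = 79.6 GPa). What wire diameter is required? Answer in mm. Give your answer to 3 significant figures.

10.6 mm

d = (8D³N_a·k / G)^(1/4) = (8·89.0³·7·25 / (79.6×10³))^0.25
  = (12399)^0.25 = 10.5523 mm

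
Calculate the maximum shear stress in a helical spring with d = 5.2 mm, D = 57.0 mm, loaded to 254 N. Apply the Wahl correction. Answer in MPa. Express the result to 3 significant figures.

297 MPa

Spring index C = D/d = 57.0/5.2 = 10.9615
K_W = (4C−1)/(4C−4) + 0.615/C = 42.846/39.846 + 0.0561 = 1.1314
τ₀ = 8FD/(πd³) = 8·254·57.0/(π·5.2³) = 115824/441.73 = 262.2 MPa
τ_max = K·τ₀ = 1.1314 × 262.2 = 296.66 MPa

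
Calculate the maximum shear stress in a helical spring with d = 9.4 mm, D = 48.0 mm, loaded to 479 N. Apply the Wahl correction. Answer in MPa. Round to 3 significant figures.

91.9 MPa

Spring index C = D/d = 48.0/9.4 = 5.1064
K_W = (4C−1)/(4C−4) + 0.615/C = 19.426/16.426 + 0.1204 = 1.3031
τ₀ = 8FD/(πd³) = 8·479·48.0/(π·9.4³) = 183936/2609.4 = 70.491 MPa
τ_max = K·τ₀ = 1.3031 × 70.491 = 91.855 MPa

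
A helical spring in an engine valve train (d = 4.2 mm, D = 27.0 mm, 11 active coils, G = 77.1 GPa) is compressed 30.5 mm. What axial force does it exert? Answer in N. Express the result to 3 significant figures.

422 N

k = Gd⁴/(8D³N_a) = (77.1×10³)(4.2⁴)/(8·27.0³·11) = 13.851 N/mm
F = k·δ = 13.851 × 30.5 = 422.45 N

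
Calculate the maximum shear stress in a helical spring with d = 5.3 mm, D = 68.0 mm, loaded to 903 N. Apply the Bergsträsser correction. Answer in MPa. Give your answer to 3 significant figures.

1160 MPa

Spring index C = D/d = 68.0/5.3 = 12.8302
K_B = (4C+2)/(4C−3) = 53.321/48.321 = 1.1035
τ₀ = 8FD/(πd³) = 8·903·68.0/(π·5.3³) = 491232/467.71 = 1050.3 MPa
τ_max = K·τ₀ = 1.1035 × 1050.3 = 1159 MPa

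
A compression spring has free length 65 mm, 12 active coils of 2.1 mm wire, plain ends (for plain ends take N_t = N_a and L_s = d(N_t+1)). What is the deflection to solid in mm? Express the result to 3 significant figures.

N_t = 12; L_s = 2.1·13 = 27.3 mm
δ_solid = L₀ − L_s = 65 − 27.3 = 37.7 mm

37.7 mm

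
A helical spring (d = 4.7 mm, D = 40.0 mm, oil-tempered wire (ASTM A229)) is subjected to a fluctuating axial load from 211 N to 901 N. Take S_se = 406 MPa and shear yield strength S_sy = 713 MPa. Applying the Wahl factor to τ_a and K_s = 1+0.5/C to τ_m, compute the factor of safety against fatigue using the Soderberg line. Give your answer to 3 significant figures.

C = D/d = 40.0/4.7 = 8.5106; K_W = (4C−1)/(4C−4)+0.615/C = 1.1721; K_s = 1+0.5/C = 1.0588
F_a = (F_max−F_min)/2 = 345 N; F_m = (F_max+F_min)/2 = 556 N
τ_a = K_W·8F_aD/(πd³) = 1.1721 × 338.47 = 396.73 MPa
τ_m = K_s·8F_mD/(πd³) = 1.0588 × 545.48 = 577.53 MPa
Soderberg: 1/n_f = τ_a/S_se + τ_m/S_sy = 396.73/406 + 577.53/713 = 0.97717 + 0.81000 = 1.7872
n_f = 1/1.7872 = 0.5595

0.560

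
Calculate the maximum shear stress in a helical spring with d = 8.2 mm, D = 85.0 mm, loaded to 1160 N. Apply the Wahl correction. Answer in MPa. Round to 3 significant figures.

Spring index C = D/d = 85.0/8.2 = 10.3659
K_W = (4C−1)/(4C−4) + 0.615/C = 40.463/37.463 + 0.0593 = 1.1394
τ₀ = 8FD/(πd³) = 8·1160·85.0/(π·8.2³) = 788800/1732.2 = 455.38 MPa
τ_max = K·τ₀ = 1.1394 × 455.38 = 518.87 MPa

519 MPa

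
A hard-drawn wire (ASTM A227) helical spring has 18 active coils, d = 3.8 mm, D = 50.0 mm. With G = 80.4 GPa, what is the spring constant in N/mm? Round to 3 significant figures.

k = Gd⁴/(8D³N_a) = (80.4×10³ × 3.8⁴) / (8 × 50.0³ × 18)
  = 1.67645e+07 / 1.8e+07 = 0.93136 N/mm

0.931 N/mm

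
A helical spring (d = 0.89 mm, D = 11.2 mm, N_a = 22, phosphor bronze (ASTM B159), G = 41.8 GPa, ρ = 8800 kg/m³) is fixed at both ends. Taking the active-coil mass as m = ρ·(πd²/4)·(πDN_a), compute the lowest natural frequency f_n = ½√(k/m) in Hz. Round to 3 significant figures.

k = Gd⁴/(8D³N_a) = (41.8×10³)(0.89⁴)/(8·11.2³·22) = 0.10606 N/mm = 106.06 N/m
Wire length L = πDN_a = π·11.2·22 = 774.09 mm
m = ρ·(πd²/4)·L = 8800 × 0.62211×10⁻⁶ m² × 0.77409 m = 0.0042378 kg
f_n = ½√(k/m) = 0.5·√(106.06/0.0042378) = 0.5·√(25028) = 79.101 Hz

79.1 Hz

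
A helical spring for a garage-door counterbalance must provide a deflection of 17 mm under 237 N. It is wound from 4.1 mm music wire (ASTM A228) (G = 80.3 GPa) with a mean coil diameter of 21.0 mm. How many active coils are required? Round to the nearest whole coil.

Required rate k = F/δ = 237/17 = 13.941 N/mm
N_a = Gd⁴/(8D³k) = (80.3×10³ × 4.1⁴)/(8 × 21.0³ × 13.941)
    = 2.26909e+07 / 1.03287e+06 = 21.97 → 22 coils

22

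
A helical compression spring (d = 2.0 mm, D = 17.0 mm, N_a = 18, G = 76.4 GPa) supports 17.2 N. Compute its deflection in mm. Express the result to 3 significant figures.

k = Gd⁴/(8D³N_a) = (76.4×10³)(2.0⁴)/(8·17.0³·18) = 1.7278 N/mm
δ = F/k = 17.2 / 1.7278 = 9.9546 mm

9.95 mm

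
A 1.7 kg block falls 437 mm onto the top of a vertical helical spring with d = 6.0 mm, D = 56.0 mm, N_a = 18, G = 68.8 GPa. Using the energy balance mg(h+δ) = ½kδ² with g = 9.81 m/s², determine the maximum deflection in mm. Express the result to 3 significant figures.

k = Gd⁴/(8D³N_a) = (68.8×10³)(6.0⁴)/(8·56.0³·18) = 3.5259 N/mm
W = mg = 1.7 × 9.81 = 16.677 N
½kδ² − Wδ − Wh = 0 → δ = (W + √(W² + 2kWh))/k
δ = (16.677 + √(278.12 + 51392.1))/3.5259 = (16.677 + 227.31)/3.5259 = 69.199 mm

69.2 mm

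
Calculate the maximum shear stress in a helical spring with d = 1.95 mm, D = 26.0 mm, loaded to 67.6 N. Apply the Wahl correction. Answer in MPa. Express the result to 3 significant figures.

Spring index C = D/d = 26.0/1.95 = 13.3333
K_W = (4C−1)/(4C−4) + 0.615/C = 52.333/49.333 + 0.0461 = 1.1069
τ₀ = 8FD/(πd³) = 8·67.6·26.0/(π·1.95³) = 14060.8/23.295 = 603.61 MPa
τ_max = K·τ₀ = 1.1069 × 603.61 = 668.16 MPa

668 MPa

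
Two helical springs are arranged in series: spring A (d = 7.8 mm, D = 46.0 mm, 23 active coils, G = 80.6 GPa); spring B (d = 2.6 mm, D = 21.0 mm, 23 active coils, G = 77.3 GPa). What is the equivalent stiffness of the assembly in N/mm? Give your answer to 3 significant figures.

1.84 N/mm

k_A = Gd⁴/(8D³N_a) = (80.6×10³)(7.8⁴)/(8·46.0³·23) = 16.658 N/mm
k_B = Gd⁴/(8D³N_a) = (77.3×10³)(2.6⁴)/(8·21.0³·23) = 2.073 N/mm
Series: 1/k_eq = 1/16.658 + 1/2.073 = 0.54243; k_eq = 1.8436 N/mm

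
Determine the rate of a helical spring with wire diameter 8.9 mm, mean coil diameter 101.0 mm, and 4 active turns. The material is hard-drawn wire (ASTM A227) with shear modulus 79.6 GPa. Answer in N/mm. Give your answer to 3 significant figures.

15.1 N/mm

k = Gd⁴/(8D³N_a) = (79.6×10³ × 8.9⁴) / (8 × 101.0³ × 4)
  = 4.99428e+08 / 3.29696e+07 = 15.148 N/mm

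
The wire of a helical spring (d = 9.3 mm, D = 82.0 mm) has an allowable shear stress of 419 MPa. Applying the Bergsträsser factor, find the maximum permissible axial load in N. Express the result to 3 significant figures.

C = D/d = 82.0/9.3 = 8.8172
K_B = (4C+2)/(4C−3) = 37.269/32.269 = 1.1549
τ_max = K·8FD/(πd³) → F_max = τ_allow·πd³/(8DK)
F_max = 419·π·9.3³/(8·82.0·1.1549) = 1.0588e+06/757.65 = 1397.5 N

1400 N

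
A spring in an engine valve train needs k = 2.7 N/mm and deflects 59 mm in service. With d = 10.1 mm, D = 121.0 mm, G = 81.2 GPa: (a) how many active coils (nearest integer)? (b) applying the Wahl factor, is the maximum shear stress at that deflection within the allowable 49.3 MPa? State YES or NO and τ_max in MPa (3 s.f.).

N_a = Gd⁴/(8D³k) = (81.2×10³)(10.1⁴)/(8·121.0³·2.7) = 22.08 → N_a = 22
Actual rate k = Gd⁴/(8D³·22) = 2.71 N/mm
Working load F = kδ = 2.71·59 = 159.89 N
C = 121.0/10.1 = 11.9802; K_W = (4C−1)/(4C−4)+0.615/C = 1.1196
τ_max = K_W·8FD/(πd³) = 1.1196·47.817 = 53.538 MPa
τ_max > 49.3 MPa → exceeds allowable

(a) 22 coils; (b) NO, τ_max = 53.5 MPa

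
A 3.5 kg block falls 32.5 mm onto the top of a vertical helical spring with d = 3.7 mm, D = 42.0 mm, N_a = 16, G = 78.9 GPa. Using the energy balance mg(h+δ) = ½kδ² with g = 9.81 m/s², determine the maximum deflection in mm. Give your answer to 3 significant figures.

65.8 mm

k = Gd⁴/(8D³N_a) = (78.9×10³)(3.7⁴)/(8·42.0³·16) = 1.5593 N/mm
W = mg = 3.5 × 9.81 = 34.335 N
½kδ² − Wδ − Wh = 0 → δ = (W + √(W² + 2kWh))/k
δ = (34.335 + √(1178.9 + 3479.98))/1.5593 = (34.335 + 68.256)/1.5593 = 65.793 mm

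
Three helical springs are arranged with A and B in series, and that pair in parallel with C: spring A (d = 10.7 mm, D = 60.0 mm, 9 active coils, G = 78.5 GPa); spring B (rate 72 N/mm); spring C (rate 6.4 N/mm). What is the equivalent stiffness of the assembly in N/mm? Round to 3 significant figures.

k_A = Gd⁴/(8D³N_a) = (78.5×10³)(10.7⁴)/(8·60.0³·9) = 66.164 N/mm
Springs A,B series: k_AB = 1/(1/66.164+1/72) = 34.479 N/mm; parallel with C: k_eq = 34.479+6.4 = 40.879 N/mm

40.9 N/mm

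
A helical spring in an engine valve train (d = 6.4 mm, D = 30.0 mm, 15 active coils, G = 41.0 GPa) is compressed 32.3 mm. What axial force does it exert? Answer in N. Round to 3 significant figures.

k = Gd⁴/(8D³N_a) = (41.0×10³)(6.4⁴)/(8·30.0³·15) = 21.23 N/mm
F = k·δ = 21.23 × 32.3 = 685.74 N

686 N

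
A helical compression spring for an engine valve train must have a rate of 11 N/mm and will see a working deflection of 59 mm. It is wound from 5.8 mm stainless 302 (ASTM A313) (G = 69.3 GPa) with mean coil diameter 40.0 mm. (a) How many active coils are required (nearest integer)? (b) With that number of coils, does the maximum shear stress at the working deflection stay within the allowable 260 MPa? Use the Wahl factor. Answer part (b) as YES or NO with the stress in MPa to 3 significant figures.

(a) 14 coils; (b) NO, τ_max = 410 MPa

N_a = Gd⁴/(8D³k) = (69.3×10³)(5.8⁴)/(8·40.0³·11) = 13.92 → N_a = 14
Actual rate k = Gd⁴/(8D³·14) = 10.941 N/mm
Working load F = kδ = 10.941·59 = 645.5 N
C = 40.0/5.8 = 6.8966; K_W = (4C−1)/(4C−4)+0.615/C = 1.2164
τ_max = K_W·8FD/(πd³) = 1.2164·336.99 = 409.9 MPa
τ_max > 260 MPa → exceeds allowable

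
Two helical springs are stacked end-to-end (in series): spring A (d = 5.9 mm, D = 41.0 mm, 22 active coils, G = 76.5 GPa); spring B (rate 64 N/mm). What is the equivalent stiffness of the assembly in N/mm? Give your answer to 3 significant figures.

6.83 N/mm

k_A = Gd⁴/(8D³N_a) = (76.5×10³)(5.9⁴)/(8·41.0³·22) = 7.642 N/mm
Series: 1/k_eq = 1/7.642 + 1/64 = 0.14648; k_eq = 6.8268 N/mm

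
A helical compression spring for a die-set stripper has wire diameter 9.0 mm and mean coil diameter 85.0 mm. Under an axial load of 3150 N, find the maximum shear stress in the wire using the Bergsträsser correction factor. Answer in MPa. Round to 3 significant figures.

Spring index C = D/d = 85.0/9.0 = 9.4444
K_B = (4C+2)/(4C−3) = 39.778/34.778 = 1.1438
τ₀ = 8FD/(πd³) = 8·3150·85.0/(π·9.0³) = 2.142e+06/2290.2 = 935.28 MPa
τ_max = K·τ₀ = 1.1438 × 935.28 = 1069.7 MPa

1070 MPa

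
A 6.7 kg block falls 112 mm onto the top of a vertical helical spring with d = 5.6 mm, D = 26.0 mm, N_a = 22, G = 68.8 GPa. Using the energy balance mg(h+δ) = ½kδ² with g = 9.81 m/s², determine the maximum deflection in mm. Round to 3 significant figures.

29.1 mm

k = Gd⁴/(8D³N_a) = (68.8×10³)(5.6⁴)/(8·26.0³·22) = 21.873 N/mm
W = mg = 6.7 × 9.81 = 65.727 N
½kδ² − Wδ − Wh = 0 → δ = (W + √(W² + 2kWh))/k
δ = (65.727 + √(4320 + 322032))/21.873 = (65.727 + 571.27)/21.873 = 29.123 mm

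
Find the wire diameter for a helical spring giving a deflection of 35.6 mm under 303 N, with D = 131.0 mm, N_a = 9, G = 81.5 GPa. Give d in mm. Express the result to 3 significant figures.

11.4 mm

Required rate k = F/δ = 303/35.6 = 8.5112 N/mm
d = (8D³N_a·k / G)^(1/4) = (8·131.0³·9·8.5112 / (81.5×10³))^0.25
  = (16904)^0.25 = 11.4024 mm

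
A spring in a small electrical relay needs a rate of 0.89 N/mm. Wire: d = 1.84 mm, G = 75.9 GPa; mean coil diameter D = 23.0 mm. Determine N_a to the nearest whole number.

10

N_a = Gd⁴/(8D³k) = (75.9×10³ × 1.84⁴)/(8 × 23.0³ × 0.89)
    = 869988 / 86629 = 10.04 → 10 coils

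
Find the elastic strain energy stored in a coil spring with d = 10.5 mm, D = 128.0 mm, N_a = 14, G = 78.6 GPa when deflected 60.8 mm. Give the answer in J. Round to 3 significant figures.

k = Gd⁴/(8D³N_a) = (78.6×10³)(10.5⁴)/(8·128.0³·14) = 4.0675 N/mm
U = ½kδ² = 0.5 × 4.0675 × 60.8² = 7518.1 N·mm = 7.5181 J

7.52 J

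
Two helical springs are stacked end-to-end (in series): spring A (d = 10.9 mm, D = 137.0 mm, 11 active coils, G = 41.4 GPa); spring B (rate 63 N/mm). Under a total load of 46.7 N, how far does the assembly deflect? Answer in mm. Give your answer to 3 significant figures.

k_A = Gd⁴/(8D³N_a) = (41.4×10³)(10.9⁴)/(8·137.0³·11) = 2.5826 N/mm
Series: 1/k_eq = 1/2.5826 + 1/63 = 0.40308; k_eq = 2.4809 N/mm
δ = F/k_eq = 46.7/2.4809 = 18.824 mm

18.8 mm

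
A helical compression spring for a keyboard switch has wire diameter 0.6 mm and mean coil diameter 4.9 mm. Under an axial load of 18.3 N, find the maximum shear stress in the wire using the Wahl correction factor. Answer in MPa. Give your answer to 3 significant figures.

Spring index C = D/d = 4.9/0.6 = 8.1667
K_W = (4C−1)/(4C−4) + 0.615/C = 31.667/28.667 + 0.0753 = 1.1800
τ₀ = 8FD/(πd³) = 8·18.3·4.9/(π·0.6³) = 717.36/0.67858 = 1057.1 MPa
τ_max = K·τ₀ = 1.1800 × 1057.1 = 1247.4 MPa

1250 MPa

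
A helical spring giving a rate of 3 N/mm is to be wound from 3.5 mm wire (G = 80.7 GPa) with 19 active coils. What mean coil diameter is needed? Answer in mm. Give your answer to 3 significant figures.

29.8 mm

D = (Gd⁴/(8N_a·k))^(1/3) = (80.7×10³·3.5⁴/(8·19·3))^(1/3)
  = (26557.1)^(1/3) = 29.8351 mm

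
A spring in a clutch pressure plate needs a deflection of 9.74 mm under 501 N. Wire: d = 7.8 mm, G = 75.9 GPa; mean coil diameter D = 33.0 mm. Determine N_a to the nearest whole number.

19

Required rate k = F/δ = 501/9.74 = 51.437 N/mm
N_a = Gd⁴/(8D³k) = (75.9×10³ × 7.8⁴)/(8 × 33.0³ × 51.437)
    = 2.80944e+08 / 1.4788e+07 = 19 → 19 coils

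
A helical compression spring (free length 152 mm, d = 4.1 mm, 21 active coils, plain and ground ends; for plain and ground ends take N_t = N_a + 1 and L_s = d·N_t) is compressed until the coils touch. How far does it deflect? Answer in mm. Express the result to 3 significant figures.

N_t = 22; L_s = 4.1·22 = 90.2 mm
δ_solid = L₀ − L_s = 152 − 90.2 = 61.8 mm

61.8 mm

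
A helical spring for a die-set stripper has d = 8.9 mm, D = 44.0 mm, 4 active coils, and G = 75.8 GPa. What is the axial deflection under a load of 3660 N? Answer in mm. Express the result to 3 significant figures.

21.0 mm

k = Gd⁴/(8D³N_a) = (75.8×10³)(8.9⁴)/(8·44.0³·4) = 174.47 N/mm
δ = F/k = 3660 / 174.47 = 20.978 mm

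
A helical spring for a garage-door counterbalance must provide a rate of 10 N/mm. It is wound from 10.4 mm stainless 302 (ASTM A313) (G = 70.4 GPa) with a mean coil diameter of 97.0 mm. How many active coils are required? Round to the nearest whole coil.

N_a = Gd⁴/(8D³k) = (70.4×10³ × 10.4⁴)/(8 × 97.0³ × 10)
    = 8.2358e+08 / 7.30138e+07 = 11.28 → 11 coils

11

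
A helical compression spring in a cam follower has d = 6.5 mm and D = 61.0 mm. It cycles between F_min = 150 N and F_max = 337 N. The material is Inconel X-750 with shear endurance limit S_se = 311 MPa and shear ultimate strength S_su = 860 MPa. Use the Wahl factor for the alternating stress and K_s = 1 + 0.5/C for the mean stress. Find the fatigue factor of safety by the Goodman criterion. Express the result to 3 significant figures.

C = D/d = 61.0/6.5 = 9.3846; K_W = (4C−1)/(4C−4)+0.615/C = 1.1550; K_s = 1+0.5/C = 1.0533
F_a = (F_max−F_min)/2 = 93.5 N; F_m = (F_max+F_min)/2 = 243.5 N
τ_a = K_W·8F_aD/(πd³) = 1.1550 × 52.886 = 61.083 MPa
τ_m = K_s·8F_mD/(πd³) = 1.0533 × 137.73 = 145.07 MPa
Goodman: 1/n_f = τ_a/S_se + τ_m/S_su = 61.083/311 + 145.07/860 = 0.19641 + 0.16868 = 0.36509
n_f = 1/0.36509 = 2.739

2.74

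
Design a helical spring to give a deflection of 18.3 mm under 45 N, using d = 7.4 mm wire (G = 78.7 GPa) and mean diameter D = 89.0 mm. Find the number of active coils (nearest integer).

Required rate k = F/δ = 45/18.3 = 2.459 N/mm
N_a = Gd⁴/(8D³k) = (78.7×10³ × 7.4⁴)/(8 × 89.0³ × 2.459)
    = 2.35994e+08 / 1.38682e+07 = 17.02 → 17 coils

17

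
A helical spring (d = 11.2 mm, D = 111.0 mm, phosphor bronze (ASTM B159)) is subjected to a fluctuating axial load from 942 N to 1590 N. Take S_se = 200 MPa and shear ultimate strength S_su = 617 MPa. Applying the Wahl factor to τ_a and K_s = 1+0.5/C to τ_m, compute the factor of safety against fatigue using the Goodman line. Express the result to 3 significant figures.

1.24

C = D/d = 111.0/11.2 = 9.9107; K_W = (4C−1)/(4C−4)+0.615/C = 1.1462; K_s = 1+0.5/C = 1.0505
F_a = (F_max−F_min)/2 = 324 N; F_m = (F_max+F_min)/2 = 1266 N
τ_a = K_W·8F_aD/(πd³) = 1.1462 × 65.186 = 74.718 MPa
τ_m = K_s·8F_mD/(πd³) = 1.0505 × 254.71 = 267.56 MPa
Goodman: 1/n_f = τ_a/S_se + τ_m/S_su = 74.718/200 + 267.56/617 = 0.37359 + 0.43364 = 0.80723
n_f = 1/0.80723 = 1.239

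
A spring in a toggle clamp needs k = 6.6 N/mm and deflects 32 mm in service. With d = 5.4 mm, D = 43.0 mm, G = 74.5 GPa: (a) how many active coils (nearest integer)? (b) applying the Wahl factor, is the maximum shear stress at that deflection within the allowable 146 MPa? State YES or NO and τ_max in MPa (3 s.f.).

(a) 15 coils; (b) NO, τ_max = 175 MPa

N_a = Gd⁴/(8D³k) = (74.5×10³)(5.4⁴)/(8·43.0³·6.6) = 15.09 → N_a = 15
Actual rate k = Gd⁴/(8D³·15) = 6.6396 N/mm
Working load F = kδ = 6.6396·32 = 212.47 N
C = 43.0/5.4 = 7.9630; K_W = (4C−1)/(4C−4)+0.615/C = 1.1849
τ_max = K_W·8FD/(πd³) = 1.1849·147.75 = 175.07 MPa
τ_max > 146 MPa → exceeds allowable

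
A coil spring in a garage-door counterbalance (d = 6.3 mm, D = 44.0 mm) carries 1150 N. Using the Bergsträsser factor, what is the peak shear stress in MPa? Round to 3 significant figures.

619 MPa

Spring index C = D/d = 44.0/6.3 = 6.9841
K_B = (4C+2)/(4C−3) = 29.937/24.937 = 1.2005
τ₀ = 8FD/(πd³) = 8·1150·44.0/(π·6.3³) = 404800/785.55 = 515.31 MPa
τ_max = K·τ₀ = 1.2005 × 515.31 = 618.63 MPa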